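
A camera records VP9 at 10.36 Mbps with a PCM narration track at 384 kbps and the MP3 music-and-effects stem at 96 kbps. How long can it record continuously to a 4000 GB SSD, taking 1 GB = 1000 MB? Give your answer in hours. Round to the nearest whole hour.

820 hours

Audio total: 384 + 96 = 480 kbps = 0.480 Mbps.
Total bitrate: 10.36 + 0.480 = 10.840 Mbps.
Capacity: 4000 GB = 32,000,000 Mb.
Recording time: 32,000,000 / 10.840 = 2,952,030 s ≈ 820 hours.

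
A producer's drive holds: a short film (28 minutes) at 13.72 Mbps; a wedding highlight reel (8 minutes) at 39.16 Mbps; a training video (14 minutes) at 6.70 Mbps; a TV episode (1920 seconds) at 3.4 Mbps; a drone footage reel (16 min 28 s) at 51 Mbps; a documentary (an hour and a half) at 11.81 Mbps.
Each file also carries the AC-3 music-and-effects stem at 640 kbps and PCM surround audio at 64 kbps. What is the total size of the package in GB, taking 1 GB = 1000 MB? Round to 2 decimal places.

22.02 GB

Audio total: 640 + 64 = 704 kbps = 0.704 Mbps.
short film: 14.424 Mbps × 1680 s = 24232.3 Mb
wedding highlight reel: 39.864 Mbps × 480 s = 19134.7 Mb
training video: 7.404 Mbps × 840 s = 6219.4 Mb
TV episode: 4.104 Mbps × 1920 s = 7879.7 Mb
drone footage reel: 51.704 Mbps × 988 s = 51083.6 Mb
documentary: 12.514 Mbps × 5400 s = 67575.6 Mb
Total: 176125.2 Mb = 22015.7 MB.
= 22.02 GB.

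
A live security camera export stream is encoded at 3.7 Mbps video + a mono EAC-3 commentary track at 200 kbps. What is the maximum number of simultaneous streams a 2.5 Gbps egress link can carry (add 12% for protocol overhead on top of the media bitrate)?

572

Audio: 200 kbps = 0.200 Mbps.
Per-viewer media rate: 3.900 Mbps.
On the wire with 12% overhead: 4.368 Mbps.
2.5 Gbps = 2,500 Mbps; 2,500 / 4.368 = 572.34 → 572 viewers.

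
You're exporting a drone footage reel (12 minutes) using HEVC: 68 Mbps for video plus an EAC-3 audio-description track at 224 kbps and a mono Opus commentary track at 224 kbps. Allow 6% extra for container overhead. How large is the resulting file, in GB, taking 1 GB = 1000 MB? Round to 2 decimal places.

6.53 GB

12 min = 720 s
Audio total: 224 + 224 = 448 kbps = 0.448 Mbps.
Total bitrate: 68 + 0.448 = 68.448 Mbps.
Stream data: 68.448 Mbps × 720 s = 49282.6 Mb.
With 6% container overhead: ×1.06.
52,240 Mb ÷ 8 = 6,530 MB → 6.530 GB.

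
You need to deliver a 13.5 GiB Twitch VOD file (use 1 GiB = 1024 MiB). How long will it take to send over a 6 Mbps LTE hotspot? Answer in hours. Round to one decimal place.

5.4 hours

File: 13.5 GiB = 115964.1 Mb.
At 6 Mbps: 115964.1 / 6 = 19327.4 s ≈ 5.37 hours.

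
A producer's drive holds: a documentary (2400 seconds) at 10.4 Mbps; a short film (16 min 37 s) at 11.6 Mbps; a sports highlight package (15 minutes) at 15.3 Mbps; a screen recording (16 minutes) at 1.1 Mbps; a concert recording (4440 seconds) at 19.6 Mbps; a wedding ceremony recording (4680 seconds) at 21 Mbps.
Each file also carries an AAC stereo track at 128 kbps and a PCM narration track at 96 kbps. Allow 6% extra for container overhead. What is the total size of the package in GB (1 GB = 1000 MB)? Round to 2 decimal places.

31.78 GB

Audio total: 128 + 96 = 224 kbps = 0.224 Mbps.
documentary: 10.624 Mbps × 2400 s × 1.06 = 27027.5 Mb
short film: 11.824 Mbps × 997 s × 1.06 = 12495.8 Mb
sports highlight package: 15.524 Mbps × 900 s × 1.06 = 14809.9 Mb
screen recording: 1.324 Mbps × 960 s × 1.06 = 1347.3 Mb
concert recording: 19.824 Mbps × 4440 s × 1.06 = 93299.7 Mb
wedding ceremony recording: 21.224 Mbps × 4680 s × 1.06 = 105288.0 Mb
Total: 254268.2 Mb = 31783.5 MB.
= 31.78 GB.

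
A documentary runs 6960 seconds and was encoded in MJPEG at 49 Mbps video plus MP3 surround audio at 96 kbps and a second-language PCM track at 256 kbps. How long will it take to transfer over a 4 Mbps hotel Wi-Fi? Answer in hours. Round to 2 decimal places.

Audio total: 96 + 256 = 352 kbps = 0.352 Mbps.
Total bitrate: 49.352 Mbps.
File: 49.352 Mbps × 6960 s = 343489.9 Mb.
At 4 Mbps: 343489.9 / 4 = 85872.5 s ≈ 23.9 hours.

23.85 hours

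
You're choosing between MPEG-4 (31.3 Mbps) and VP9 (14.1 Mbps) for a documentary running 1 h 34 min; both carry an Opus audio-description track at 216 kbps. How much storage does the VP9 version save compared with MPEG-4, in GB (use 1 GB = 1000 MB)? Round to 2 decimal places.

12.13 GB

1 h 34 min = 94 min = 5640 s
Audio: 216 kbps = 0.216 Mbps.
MPEG-4: 31.516 Mbps × 5640 s = 177750.2 Mb = 22.219 GB.
VP9: 14.316 Mbps × 5640 s = 80742.2 Mb = 10.093 GB.
Saving: 22.219 − 10.093 = 12.126 GB.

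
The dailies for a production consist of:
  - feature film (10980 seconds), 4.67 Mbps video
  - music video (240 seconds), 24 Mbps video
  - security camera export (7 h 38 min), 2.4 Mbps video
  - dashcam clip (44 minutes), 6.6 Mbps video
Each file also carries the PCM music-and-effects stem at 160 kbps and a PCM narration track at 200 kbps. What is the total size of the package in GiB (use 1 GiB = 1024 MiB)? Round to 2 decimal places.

Audio total: 160 + 200 = 360 kbps = 0.360 Mbps.
feature film: 5.030 Mbps × 10980 s = 55229.4 Mb
music video: 24.360 Mbps × 240 s = 5846.4 Mb
security camera export: 2.760 Mbps × 27480 s = 75844.8 Mb
dashcam clip: 6.960 Mbps × 2640 s = 18374.4 Mb
Total: 155295.0 Mb = 19411.9 MB.
= 18.08 GiB.

18.08 GiB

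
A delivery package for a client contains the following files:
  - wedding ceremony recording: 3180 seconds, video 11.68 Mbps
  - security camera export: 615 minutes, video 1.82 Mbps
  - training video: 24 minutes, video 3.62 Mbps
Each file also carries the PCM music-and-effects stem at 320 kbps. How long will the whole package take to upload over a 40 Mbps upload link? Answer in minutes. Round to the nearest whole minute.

51 minutes

Audio: 320 kbps = 0.320 Mbps.
wedding ceremony recording: 12.000 Mbps × 3180 s = 38160.0 Mb
security camera export: 2.140 Mbps × 36900 s = 78966.0 Mb
training video: 3.940 Mbps × 1440 s = 5673.6 Mb
Total: 122799.6 Mb = 15350.0 MB.
At 40 Mbps: 122799.6 / 40 = 3070 s ≈ 51.2 minutes.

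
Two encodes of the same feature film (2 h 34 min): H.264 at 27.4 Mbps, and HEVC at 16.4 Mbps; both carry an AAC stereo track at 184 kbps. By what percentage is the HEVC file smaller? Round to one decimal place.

2 h 34 min = 154 min = 9240 s
Audio: 184 kbps = 0.184 Mbps.
H.264: 27.584 Mbps × 9240 s = 254876.2 Mb = 31.860 GB.
HEVC: 16.584 Mbps × 9240 s = 153236.2 Mb = 19.155 GB.
Reduction: (1 − 19.155/31.860) × 100 = 39.88%.

39.9%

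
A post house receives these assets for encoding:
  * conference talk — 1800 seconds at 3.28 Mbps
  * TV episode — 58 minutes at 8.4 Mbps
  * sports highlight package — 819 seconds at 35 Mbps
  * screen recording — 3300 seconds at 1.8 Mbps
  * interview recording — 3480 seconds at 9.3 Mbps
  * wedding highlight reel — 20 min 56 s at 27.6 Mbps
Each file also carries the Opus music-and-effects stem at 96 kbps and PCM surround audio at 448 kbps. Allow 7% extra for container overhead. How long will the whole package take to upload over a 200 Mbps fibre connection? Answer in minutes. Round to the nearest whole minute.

Audio total: 96 + 448 = 544 kbps = 0.544 Mbps.
conference talk: 3.824 Mbps × 1800 s × 1.07 = 7365.0 Mb
TV episode: 8.944 Mbps × 3480 s × 1.07 = 33303.9 Mb
sports highlight package: 35.544 Mbps × 819 s × 1.07 = 31148.3 Mb
screen recording: 2.344 Mbps × 3300 s × 1.07 = 8276.7 Mb
interview recording: 9.844 Mbps × 3480 s × 1.07 = 36655.1 Mb
wedding highlight reel: 28.144 Mbps × 1256 s × 1.07 = 37823.3 Mb
Total: 154572.2 Mb = 19321.5 MB.
At 200 Mbps: 154572.2 / 200 = 773 s ≈ 12.9 minutes.

13 minutes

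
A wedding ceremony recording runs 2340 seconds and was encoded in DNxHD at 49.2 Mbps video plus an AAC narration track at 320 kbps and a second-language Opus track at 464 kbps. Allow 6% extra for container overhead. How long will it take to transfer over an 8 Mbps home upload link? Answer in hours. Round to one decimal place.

Audio total: 320 + 464 = 784 kbps = 0.784 Mbps.
Total bitrate: 49.984 Mbps.
File: 49.984 Mbps × 2340 s = 116962.6 Mb.
With 6% container overhead: ×1.06. → 123980.3 Mb.
At 8 Mbps: 123980.3 / 8 = 15497.5 s ≈ 4.3 hours.

4.3 hours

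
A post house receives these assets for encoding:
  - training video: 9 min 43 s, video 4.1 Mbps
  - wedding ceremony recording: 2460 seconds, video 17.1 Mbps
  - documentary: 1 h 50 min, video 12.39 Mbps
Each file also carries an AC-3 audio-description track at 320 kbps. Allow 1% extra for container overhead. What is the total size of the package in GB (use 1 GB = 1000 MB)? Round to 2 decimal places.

16.33 GB

Audio: 320 kbps = 0.320 Mbps.
training video: 4.420 Mbps × 583 s × 1.01 = 2602.6 Mb
wedding ceremony recording: 17.420 Mbps × 2460 s × 1.01 = 43281.7 Mb
documentary: 12.710 Mbps × 6600 s × 1.01 = 84724.9 Mb
Total: 130609.2 Mb = 16326.2 MB.
= 16.33 GB.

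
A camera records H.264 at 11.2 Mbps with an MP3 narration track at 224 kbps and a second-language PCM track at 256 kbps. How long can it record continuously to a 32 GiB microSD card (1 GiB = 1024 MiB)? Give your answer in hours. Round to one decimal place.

Audio total: 224 + 256 = 480 kbps = 0.480 Mbps.
Total bitrate: 11.2 + 0.480 = 11.680 Mbps.
Capacity: 32 GiB = 274,878 Mb.
Recording time: 274,878 / 11.680 = 23,534 s ≈ 6.54 hours.

6.5 hours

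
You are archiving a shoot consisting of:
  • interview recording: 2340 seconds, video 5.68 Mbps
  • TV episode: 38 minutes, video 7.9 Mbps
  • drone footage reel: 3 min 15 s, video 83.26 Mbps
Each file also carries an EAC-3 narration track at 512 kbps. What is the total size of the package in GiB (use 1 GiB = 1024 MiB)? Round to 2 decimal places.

5.82 GiB

Audio: 512 kbps = 0.512 Mbps.
interview recording: 6.192 Mbps × 2340 s = 14489.3 Mb
TV episode: 8.412 Mbps × 2280 s = 19179.4 Mb
drone footage reel: 83.772 Mbps × 195 s = 16335.5 Mb
Total: 50004.2 Mb = 6250.5 MB.
= 5.821 GiB.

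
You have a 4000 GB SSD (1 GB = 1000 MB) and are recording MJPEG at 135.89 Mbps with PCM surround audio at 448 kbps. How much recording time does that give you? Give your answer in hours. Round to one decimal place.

65.2 hours

Audio: 448 kbps = 0.448 Mbps.
Total bitrate: 135.89 + 0.448 = 136.338 Mbps.
Capacity: 4000 GB = 32,000,000 Mb.
Recording time: 32,000,000 / 136.338 = 234,711 s ≈ 65.2 hours.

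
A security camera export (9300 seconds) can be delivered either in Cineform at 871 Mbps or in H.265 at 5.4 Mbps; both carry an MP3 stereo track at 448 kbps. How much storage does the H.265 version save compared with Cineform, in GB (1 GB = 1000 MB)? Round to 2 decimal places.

1006.26 GB

Audio: 448 kbps = 0.448 Mbps.
Cineform: 871.448 Mbps × 9300 s = 8104466.4 Mb = 1013.058 GB.
H.265: 5.848 Mbps × 9300 s = 54386.4 Mb = 6.798 GB.
Saving: 1013.058 − 6.798 = 1006.260 GB.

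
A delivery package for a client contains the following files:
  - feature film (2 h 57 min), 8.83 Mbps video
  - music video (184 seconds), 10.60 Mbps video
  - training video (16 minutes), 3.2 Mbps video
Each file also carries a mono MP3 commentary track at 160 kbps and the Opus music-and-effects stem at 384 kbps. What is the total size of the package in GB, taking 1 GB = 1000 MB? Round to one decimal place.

13.1 GB

Audio total: 160 + 384 = 544 kbps = 0.544 Mbps.
feature film: 9.374 Mbps × 10620 s = 99551.9 Mb
music video: 11.144 Mbps × 184 s = 2050.5 Mb
training video: 3.744 Mbps × 960 s = 3594.2 Mb
Total: 105196.6 Mb = 13149.6 MB.
= 13.15 GB.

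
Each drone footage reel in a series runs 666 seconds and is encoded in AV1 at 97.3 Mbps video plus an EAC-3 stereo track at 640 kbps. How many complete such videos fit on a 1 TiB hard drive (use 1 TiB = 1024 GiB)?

134

Audio: 640 kbps = 0.640 Mbps.
Total bitrate: 97.940 Mbps.
Per item: 97.940 Mbps × 666 s = 65,228 Mb = 8,154 MB.
Capacity: 1 TiB = 8,796,093 Mb; 134.85 items → 134 complete.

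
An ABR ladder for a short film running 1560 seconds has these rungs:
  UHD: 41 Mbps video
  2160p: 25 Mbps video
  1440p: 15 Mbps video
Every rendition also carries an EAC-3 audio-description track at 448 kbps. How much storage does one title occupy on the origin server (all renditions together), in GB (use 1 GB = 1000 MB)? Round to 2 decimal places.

16.06 GB

Audio: 448 kbps = 0.448 Mbps.
Sum of rendition bitrates: (41+0.448) + (25+0.448) + (15+0.448) = 82.344 Mbps.
× 1560 s = 128,457 Mb = 16,057 MB = 16.06 GB.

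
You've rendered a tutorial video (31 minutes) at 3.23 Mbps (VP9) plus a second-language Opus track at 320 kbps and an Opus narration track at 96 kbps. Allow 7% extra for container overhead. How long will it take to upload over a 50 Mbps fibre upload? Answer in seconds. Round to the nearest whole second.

145 seconds

31 min = 1860 s
Audio total: 320 + 96 = 416 kbps = 0.416 Mbps.
Total bitrate: 3.646 Mbps.
File: 3.646 Mbps × 1860 s = 6781.6 Mb.
With 7% container overhead: ×1.07. → 7256.3 Mb.
At 50 Mbps: 7256.3 / 50 = 145.1 s ≈ 145 seconds.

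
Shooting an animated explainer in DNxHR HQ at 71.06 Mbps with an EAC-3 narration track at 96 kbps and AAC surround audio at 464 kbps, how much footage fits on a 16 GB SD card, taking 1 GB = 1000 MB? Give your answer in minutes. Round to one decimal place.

Audio total: 96 + 464 = 560 kbps = 0.560 Mbps.
Total bitrate: 71.06 + 0.560 = 71.620 Mbps.
Capacity: 16 GB = 128,000 Mb.
Recording time: 128,000 / 71.620 = 1,787 s ≈ 29.8 minutes.

29.8 minutes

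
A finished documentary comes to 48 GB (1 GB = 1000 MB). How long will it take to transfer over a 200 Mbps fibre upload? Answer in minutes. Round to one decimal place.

32.0 minutes

File: 48 GB = 384000.0 Mb.
At 200 Mbps: 384000.0 / 200 = 1920.0 s ≈ 32 minutes.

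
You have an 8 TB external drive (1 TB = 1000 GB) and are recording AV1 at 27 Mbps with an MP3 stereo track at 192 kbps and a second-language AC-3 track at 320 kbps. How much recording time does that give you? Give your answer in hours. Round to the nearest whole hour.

646 hours

Audio total: 192 + 320 = 512 kbps = 0.512 Mbps.
Total bitrate: 27 + 0.512 = 27.512 Mbps.
Capacity: 8 TB = 64,000,000 Mb.
Recording time: 64,000,000 / 27.512 = 2,326,258 s ≈ 646 hours.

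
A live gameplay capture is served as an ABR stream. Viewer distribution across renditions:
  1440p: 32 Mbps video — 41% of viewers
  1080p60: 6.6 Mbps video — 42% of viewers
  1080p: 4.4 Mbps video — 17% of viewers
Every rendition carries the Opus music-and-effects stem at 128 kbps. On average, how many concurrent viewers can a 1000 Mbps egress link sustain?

59

Audio: 128 kbps = 0.128 Mbps.
Average per-viewer bitrate: 0.41×32.128 + 0.42×6.728 + 0.17×4.528 = 16.768 Mbps.
1000 Mbps = 1,000 Mbps; 1,000 / 16.768 = 59.64 → 59.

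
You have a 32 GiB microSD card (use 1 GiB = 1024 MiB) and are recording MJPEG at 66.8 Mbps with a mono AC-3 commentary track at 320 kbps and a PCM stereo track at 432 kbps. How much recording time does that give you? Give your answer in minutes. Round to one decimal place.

67.8 minutes

Audio total: 320 + 432 = 752 kbps = 0.752 Mbps.
Total bitrate: 66.8 + 0.752 = 67.552 Mbps.
Capacity: 32 GiB = 274,878 Mb.
Recording time: 274,878 / 67.552 = 4,069 s ≈ 67.8 minutes.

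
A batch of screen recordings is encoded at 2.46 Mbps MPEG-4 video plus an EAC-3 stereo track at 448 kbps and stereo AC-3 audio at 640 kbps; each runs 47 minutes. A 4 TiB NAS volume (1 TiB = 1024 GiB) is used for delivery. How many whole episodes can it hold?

3516

47 min = 2820 s
Audio total: 448 + 640 = 1088 kbps = 1.088 Mbps.
Total bitrate: 3.548 Mbps.
Per item: 3.548 Mbps × 2820 s = 10,005 Mb = 1,251 MB.
Capacity: 4 TiB = 35,184,372 Mb; 3516.55 items → 3516 complete.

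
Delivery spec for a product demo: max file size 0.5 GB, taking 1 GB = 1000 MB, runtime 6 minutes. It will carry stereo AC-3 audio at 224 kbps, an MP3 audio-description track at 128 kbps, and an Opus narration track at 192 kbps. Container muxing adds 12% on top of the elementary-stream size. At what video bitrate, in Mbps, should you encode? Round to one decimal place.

9.4 Mbps

Budget: 0.5 GB = 4000.0 Mb.
Stream payload after overhead: 4000.0 / 1.12 = 3571.4 Mb.
6 min = 360 s
Total bitrate budget: 3571.4 Mb / 360 s = 9.921 Mbps.
Audio total: 224 + 128 + 192 = 544 kbps = 0.544 Mbps.
Video: 9.921 − 0.544 = 9.377 Mbps.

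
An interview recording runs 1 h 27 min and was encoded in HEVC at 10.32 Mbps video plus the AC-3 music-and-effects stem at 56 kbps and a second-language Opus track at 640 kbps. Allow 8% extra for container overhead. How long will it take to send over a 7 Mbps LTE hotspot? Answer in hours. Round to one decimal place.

1 h 27 min = 87 min = 5220 s
Audio total: 56 + 640 = 696 kbps = 0.696 Mbps.
Total bitrate: 11.016 Mbps.
File: 11.016 Mbps × 5220 s = 57503.5 Mb.
With 8% container overhead: ×1.08. → 62103.8 Mb.
At 7 Mbps: 62103.8 / 7 = 8872.0 s ≈ 2.46 hours.

2.5 hours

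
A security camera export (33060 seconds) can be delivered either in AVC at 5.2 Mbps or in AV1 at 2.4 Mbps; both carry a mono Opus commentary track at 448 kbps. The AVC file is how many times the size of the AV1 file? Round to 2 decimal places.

Audio: 448 kbps = 0.448 Mbps.
AVC: 5.648 Mbps × 33060 s = 186722.9 Mb = 23.340 GB.
AV1: 2.848 Mbps × 33060 s = 94154.9 Mb = 11.769 GB.
Ratio: 23.340 / 11.769 = 1.983.

1.98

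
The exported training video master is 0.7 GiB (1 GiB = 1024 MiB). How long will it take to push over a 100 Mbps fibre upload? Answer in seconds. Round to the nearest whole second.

60 seconds

File: 0.7 GiB = 6013.0 Mb.
At 100 Mbps: 6013.0 / 100 = 60.1 s ≈ 60.1 seconds.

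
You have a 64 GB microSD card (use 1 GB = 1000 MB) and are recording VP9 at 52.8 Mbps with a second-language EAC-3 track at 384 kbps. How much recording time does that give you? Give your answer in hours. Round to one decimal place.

2.7 hours

Audio: 384 kbps = 0.384 Mbps.
Total bitrate: 52.8 + 0.384 = 53.184 Mbps.
Capacity: 64 GB = 512,000 Mb.
Recording time: 512,000 / 53.184 = 9,627 s ≈ 2.67 hours.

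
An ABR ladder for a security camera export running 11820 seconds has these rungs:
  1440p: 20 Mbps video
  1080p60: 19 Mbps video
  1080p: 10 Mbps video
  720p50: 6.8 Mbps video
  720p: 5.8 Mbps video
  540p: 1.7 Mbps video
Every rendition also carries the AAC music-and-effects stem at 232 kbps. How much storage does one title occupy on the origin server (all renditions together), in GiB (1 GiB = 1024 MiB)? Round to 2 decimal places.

89.02 GiB

Audio: 232 kbps = 0.232 Mbps.
Sum of rendition bitrates: (20+0.232) + (19+0.232) + (10+0.232) + (6.8+0.232) + (5.8+0.232) + (1.7+0.232) = 64.692 Mbps.
× 11820 s = 764,659 Mb = 95,582 MB = 89.02 GiB.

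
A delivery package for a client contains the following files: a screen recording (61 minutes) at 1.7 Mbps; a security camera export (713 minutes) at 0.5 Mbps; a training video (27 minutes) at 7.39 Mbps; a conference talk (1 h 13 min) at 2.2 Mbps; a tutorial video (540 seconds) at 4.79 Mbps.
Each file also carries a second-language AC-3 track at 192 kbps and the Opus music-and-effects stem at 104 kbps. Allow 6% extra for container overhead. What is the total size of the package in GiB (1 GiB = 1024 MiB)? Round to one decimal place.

8.3 GiB

Audio total: 192 + 104 = 296 kbps = 0.296 Mbps.
screen recording: 1.996 Mbps × 3660 s × 1.06 = 7743.7 Mb
security camera export: 0.796 Mbps × 42780 s × 1.06 = 36096.1 Mb
training video: 7.686 Mbps × 1620 s × 1.06 = 13198.4 Mb
conference talk: 2.496 Mbps × 4380 s × 1.06 = 11588.4 Mb
tutorial video: 5.086 Mbps × 540 s × 1.06 = 2911.2 Mb
Total: 71537.8 Mb = 8942.2 MB.
= 8.328 GiB.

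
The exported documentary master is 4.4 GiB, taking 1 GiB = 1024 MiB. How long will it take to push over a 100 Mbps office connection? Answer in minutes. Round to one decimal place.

6.3 minutes

File: 4.4 GiB = 37795.7 Mb.
At 100 Mbps: 37795.7 / 100 = 378.0 s ≈ 6.3 minutes.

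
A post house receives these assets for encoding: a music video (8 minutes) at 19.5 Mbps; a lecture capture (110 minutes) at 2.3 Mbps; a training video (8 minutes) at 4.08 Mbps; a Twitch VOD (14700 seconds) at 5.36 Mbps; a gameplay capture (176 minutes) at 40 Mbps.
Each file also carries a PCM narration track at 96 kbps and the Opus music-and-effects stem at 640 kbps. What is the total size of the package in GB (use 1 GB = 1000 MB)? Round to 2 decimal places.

68.98 GB

Audio total: 96 + 640 = 736 kbps = 0.736 Mbps.
music video: 20.236 Mbps × 480 s = 9713.3 Mb
lecture capture: 3.036 Mbps × 6600 s = 20037.6 Mb
training video: 4.816 Mbps × 480 s = 2311.7 Mb
Twitch VOD: 6.096 Mbps × 14700 s = 89611.2 Mb
gameplay capture: 40.736 Mbps × 10560 s = 430172.2 Mb
Total: 551845.9 Mb = 68980.7 MB.
= 68.98 GB.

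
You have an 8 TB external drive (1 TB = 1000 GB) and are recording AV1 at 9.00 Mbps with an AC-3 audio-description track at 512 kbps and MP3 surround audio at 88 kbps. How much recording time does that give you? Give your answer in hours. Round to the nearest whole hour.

1852 hours

Audio total: 512 + 88 = 600 kbps = 0.600 Mbps.
Total bitrate: 9.00 + 0.600 = 9.600 Mbps.
Capacity: 8 TB = 64,000,000 Mb.
Recording time: 64,000,000 / 9.600 = 6,666,667 s ≈ 1,852 hours.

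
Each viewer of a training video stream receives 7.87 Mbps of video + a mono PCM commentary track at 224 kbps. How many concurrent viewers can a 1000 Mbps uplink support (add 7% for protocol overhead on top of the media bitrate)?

Audio: 224 kbps = 0.224 Mbps.
Per-viewer media rate: 8.094 Mbps.
On the wire with 7% overhead: 8.661 Mbps.
1000 Mbps = 1,000 Mbps; 1,000 / 8.661 = 115.47 → 115 viewers.

115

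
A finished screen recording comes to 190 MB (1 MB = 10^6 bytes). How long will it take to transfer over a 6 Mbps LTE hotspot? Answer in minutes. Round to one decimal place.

File: 190 MB = 1520.0 Mb.
At 6 Mbps: 1520.0 / 6 = 253.3 s ≈ 4.22 minutes.

4.2 minutes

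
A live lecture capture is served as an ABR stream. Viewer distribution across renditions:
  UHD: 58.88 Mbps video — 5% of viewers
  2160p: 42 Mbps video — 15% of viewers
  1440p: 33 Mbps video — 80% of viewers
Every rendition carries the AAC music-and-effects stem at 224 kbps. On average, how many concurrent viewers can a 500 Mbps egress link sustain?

13

Audio: 224 kbps = 0.224 Mbps.
Average per-viewer bitrate: 0.05×59.104 + 0.15×42.224 + 0.80×33.224 = 35.868 Mbps.
500 Mbps = 500.0 Mbps; 500.0 / 35.868 = 13.94 → 13.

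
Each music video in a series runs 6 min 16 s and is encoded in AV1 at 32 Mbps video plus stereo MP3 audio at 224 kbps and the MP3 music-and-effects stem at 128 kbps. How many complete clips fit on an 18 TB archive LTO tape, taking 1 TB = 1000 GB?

6 min 16 s = 376 s
Audio total: 224 + 128 = 352 kbps = 0.352 Mbps.
Total bitrate: 32.352 Mbps.
Per item: 32.352 Mbps × 376 s = 12,164 Mb = 1,521 MB.
Capacity: 18 TB = 144,000,000 Mb; 11837.87 items → 11837 complete.

11837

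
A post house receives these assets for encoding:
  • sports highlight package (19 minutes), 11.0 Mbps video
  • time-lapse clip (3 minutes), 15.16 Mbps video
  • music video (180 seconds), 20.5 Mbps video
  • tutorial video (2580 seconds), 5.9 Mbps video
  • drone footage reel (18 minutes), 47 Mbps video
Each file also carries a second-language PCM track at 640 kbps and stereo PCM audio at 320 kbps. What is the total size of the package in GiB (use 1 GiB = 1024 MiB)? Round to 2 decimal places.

Audio total: 640 + 320 = 960 kbps = 0.960 Mbps.
sports highlight package: 11.960 Mbps × 1140 s = 13634.4 Mb
time-lapse clip: 16.120 Mbps × 180 s = 2901.6 Mb
music video: 21.460 Mbps × 180 s = 3862.8 Mb
tutorial video: 6.860 Mbps × 2580 s = 17698.8 Mb
drone footage reel: 47.960 Mbps × 1080 s = 51796.8 Mb
Total: 89894.4 Mb = 11236.8 MB.
= 10.47 GiB.

10.47 GiB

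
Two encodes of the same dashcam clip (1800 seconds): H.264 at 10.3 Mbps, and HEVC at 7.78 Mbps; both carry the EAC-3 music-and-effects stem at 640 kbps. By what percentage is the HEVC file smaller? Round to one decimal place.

23.0%

Audio: 640 kbps = 0.640 Mbps.
H.264: 10.940 Mbps × 1800 s = 19692.0 Mb = 2.462 GB.
HEVC: 8.420 Mbps × 1800 s = 15156.0 Mb = 1.895 GB.
Reduction: (1 − 1.895/2.462) × 100 = 23.03%.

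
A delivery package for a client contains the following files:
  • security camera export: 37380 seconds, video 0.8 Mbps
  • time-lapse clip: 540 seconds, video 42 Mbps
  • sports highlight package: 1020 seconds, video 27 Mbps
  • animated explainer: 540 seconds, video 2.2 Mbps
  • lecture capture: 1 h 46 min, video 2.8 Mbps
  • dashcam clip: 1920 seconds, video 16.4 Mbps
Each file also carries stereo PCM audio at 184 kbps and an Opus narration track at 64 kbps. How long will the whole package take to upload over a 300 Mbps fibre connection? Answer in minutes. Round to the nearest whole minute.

Audio total: 184 + 64 = 248 kbps = 0.248 Mbps.
security camera export: 1.048 Mbps × 37380 s = 39174.2 Mb
time-lapse clip: 42.248 Mbps × 540 s = 22813.9 Mb
sports highlight package: 27.248 Mbps × 1020 s = 27793.0 Mb
animated explainer: 2.448 Mbps × 540 s = 1321.9 Mb
lecture capture: 3.048 Mbps × 6360 s = 19385.3 Mb
dashcam clip: 16.648 Mbps × 1920 s = 31964.2 Mb
Total: 142452.5 Mb = 17806.6 MB.
At 300 Mbps: 142452.5 / 300 = 475 s ≈ 7.91 minutes.

8 minutes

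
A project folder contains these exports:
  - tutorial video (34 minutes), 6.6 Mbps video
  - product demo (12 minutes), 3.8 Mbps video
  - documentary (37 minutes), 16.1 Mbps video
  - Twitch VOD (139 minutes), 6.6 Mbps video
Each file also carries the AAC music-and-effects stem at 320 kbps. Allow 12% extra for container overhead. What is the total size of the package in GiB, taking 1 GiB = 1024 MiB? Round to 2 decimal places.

Audio: 320 kbps = 0.320 Mbps.
tutorial video: 6.920 Mbps × 2040 s × 1.12 = 15810.8 Mb
product demo: 4.120 Mbps × 720 s × 1.12 = 3322.4 Mb
documentary: 16.420 Mbps × 2220 s × 1.12 = 40826.7 Mb
Twitch VOD: 6.920 Mbps × 8340 s × 1.12 = 64638.3 Mb
Total: 124598.2 Mb = 15574.8 MB.
= 14.51 GiB.

14.51 GiB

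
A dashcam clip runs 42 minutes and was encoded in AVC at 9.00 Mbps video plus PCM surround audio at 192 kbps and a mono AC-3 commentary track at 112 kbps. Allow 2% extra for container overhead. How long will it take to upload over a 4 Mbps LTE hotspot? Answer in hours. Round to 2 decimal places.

1.66 hours

42 min = 2520 s
Audio total: 192 + 112 = 304 kbps = 0.304 Mbps.
Total bitrate: 9.304 Mbps.
File: 9.304 Mbps × 2520 s = 23446.1 Mb.
With 2% container overhead: ×1.02. → 23915.0 Mb.
At 4 Mbps: 23915.0 / 4 = 5978.8 s ≈ 1.66 hours.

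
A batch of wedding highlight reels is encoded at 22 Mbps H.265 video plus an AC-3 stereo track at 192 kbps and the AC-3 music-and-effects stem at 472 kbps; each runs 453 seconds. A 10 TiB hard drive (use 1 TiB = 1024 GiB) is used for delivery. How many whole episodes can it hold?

Audio total: 192 + 472 = 664 kbps = 0.664 Mbps.
Total bitrate: 22.664 Mbps.
Per item: 22.664 Mbps × 453 s = 10,267 Mb = 1,283 MB.
Capacity: 10 TiB = 87,960,930 Mb; 8567.52 items → 8567 complete.

8567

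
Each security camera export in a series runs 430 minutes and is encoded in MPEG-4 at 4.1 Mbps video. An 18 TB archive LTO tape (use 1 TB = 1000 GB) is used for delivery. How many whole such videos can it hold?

430 min = 25800 s
Per item: 4.100 Mbps × 25800 s = 105,780 Mb = 13,222 MB.
Capacity: 18 TB = 144,000,000 Mb; 1361.32 items → 1361 complete.

1361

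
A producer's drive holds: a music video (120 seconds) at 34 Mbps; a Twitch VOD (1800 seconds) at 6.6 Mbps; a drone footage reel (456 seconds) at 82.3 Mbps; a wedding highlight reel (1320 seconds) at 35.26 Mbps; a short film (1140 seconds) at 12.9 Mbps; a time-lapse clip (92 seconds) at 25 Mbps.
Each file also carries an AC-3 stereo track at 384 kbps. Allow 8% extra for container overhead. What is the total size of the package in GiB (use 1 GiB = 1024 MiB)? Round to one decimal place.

Audio: 384 kbps = 0.384 Mbps.
music video: 34.384 Mbps × 120 s × 1.08 = 4456.2 Mb
Twitch VOD: 6.984 Mbps × 1800 s × 1.08 = 13576.9 Mb
drone footage reel: 82.684 Mbps × 456 s × 1.08 = 40720.2 Mb
wedding highlight reel: 35.644 Mbps × 1320 s × 1.08 = 50814.1 Mb
short film: 13.284 Mbps × 1140 s × 1.08 = 16355.3 Mb
time-lapse clip: 25.384 Mbps × 92 s × 1.08 = 2522.2 Mb
Total: 128444.8 Mb = 16055.6 MB.
= 14.95 GiB.

15.0 GiB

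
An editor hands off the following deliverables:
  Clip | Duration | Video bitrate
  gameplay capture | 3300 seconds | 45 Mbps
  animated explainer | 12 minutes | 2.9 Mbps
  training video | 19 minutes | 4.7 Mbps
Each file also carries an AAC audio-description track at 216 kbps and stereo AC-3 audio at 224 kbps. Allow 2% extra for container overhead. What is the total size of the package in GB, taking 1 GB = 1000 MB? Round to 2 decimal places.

Audio total: 216 + 224 = 440 kbps = 0.440 Mbps.
gameplay capture: 45.440 Mbps × 3300 s × 1.02 = 152951.0 Mb
animated explainer: 3.340 Mbps × 720 s × 1.02 = 2452.9 Mb
training video: 5.140 Mbps × 1140 s × 1.02 = 5976.8 Mb
Total: 161380.7 Mb = 20172.6 MB.
= 20.17 GB.

20.17 GB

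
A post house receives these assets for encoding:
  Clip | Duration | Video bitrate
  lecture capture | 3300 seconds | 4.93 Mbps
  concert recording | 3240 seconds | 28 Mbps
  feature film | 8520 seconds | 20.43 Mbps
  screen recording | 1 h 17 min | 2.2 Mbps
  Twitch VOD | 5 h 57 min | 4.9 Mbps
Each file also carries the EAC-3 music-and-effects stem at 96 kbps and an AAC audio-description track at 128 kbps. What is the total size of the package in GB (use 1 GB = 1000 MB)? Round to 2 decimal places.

50.67 GB

Audio total: 96 + 128 = 224 kbps = 0.224 Mbps.
lecture capture: 5.154 Mbps × 3300 s = 17008.2 Mb
concert recording: 28.224 Mbps × 3240 s = 91445.8 Mb
feature film: 20.654 Mbps × 8520 s = 175972.1 Mb
screen recording: 2.424 Mbps × 4620 s = 11198.9 Mb
Twitch VOD: 5.124 Mbps × 21420 s = 109756.1 Mb
Total: 405381.0 Mb = 50672.6 MB.
= 50.67 GB.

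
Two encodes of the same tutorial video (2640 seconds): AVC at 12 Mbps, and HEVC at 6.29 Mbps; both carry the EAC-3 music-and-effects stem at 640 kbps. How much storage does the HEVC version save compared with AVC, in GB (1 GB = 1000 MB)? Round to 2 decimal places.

Audio: 640 kbps = 0.640 Mbps.
AVC: 12.640 Mbps × 2640 s = 33369.6 Mb = 4.171 GB.
HEVC: 6.930 Mbps × 2640 s = 18295.2 Mb = 2.287 GB.
Saving: 4.171 − 2.287 = 1.884 GB.

1.88 GB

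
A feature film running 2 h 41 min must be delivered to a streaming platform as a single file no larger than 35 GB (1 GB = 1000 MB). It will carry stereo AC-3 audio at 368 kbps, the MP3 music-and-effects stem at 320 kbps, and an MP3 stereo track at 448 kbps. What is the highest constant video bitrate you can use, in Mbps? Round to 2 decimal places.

Budget: 35 GB = 280000.0 Mb.
2 h 41 min = 161 min = 9660 s
Total bitrate budget: 280000.0 Mb / 9660 s = 28.986 Mbps.
Audio total: 368 + 320 + 448 = 1136 kbps = 1.136 Mbps.
Video: 28.986 − 1.136 = 27.850 Mbps.

27.85 Mbps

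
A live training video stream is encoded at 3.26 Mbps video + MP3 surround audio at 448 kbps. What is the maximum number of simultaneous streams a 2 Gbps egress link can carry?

Audio: 448 kbps = 0.448 Mbps.
Per-viewer media rate: 3.708 Mbps.
2 Gbps = 2,000 Mbps; 2,000 / 3.708 = 539.37 → 539 viewers.

539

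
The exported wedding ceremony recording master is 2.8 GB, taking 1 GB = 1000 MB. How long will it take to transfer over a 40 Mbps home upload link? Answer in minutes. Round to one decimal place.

File: 2.8 GB = 22400.0 Mb.
At 40 Mbps: 22400.0 / 40 = 560.0 s ≈ 9.33 minutes.

9.3 minutes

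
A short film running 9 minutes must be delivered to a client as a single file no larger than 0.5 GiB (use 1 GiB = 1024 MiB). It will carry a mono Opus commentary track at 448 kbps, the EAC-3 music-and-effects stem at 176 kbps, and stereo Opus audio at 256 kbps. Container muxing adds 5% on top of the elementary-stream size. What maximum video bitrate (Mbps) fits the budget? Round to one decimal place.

6.7 Mbps

Budget: 0.5 GiB = 4295.0 Mb.
Stream payload after overhead: 4295.0 / 1.05 = 4090.4 Mb.
9 min = 540 s
Total bitrate budget: 4090.4 Mb / 540 s = 7.575 Mbps.
Audio total: 448 + 176 + 256 = 880 kbps = 0.880 Mbps.
Video: 7.575 − 0.880 = 6.695 Mbps.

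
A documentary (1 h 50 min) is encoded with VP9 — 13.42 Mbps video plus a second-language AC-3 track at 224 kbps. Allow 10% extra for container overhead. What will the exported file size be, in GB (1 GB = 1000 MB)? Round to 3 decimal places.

12.382 GB

1 h 50 min = 110 min = 6600 s
Audio: 224 kbps = 0.224 Mbps.
Total bitrate: 13.42 + 0.224 = 13.644 Mbps.
Stream data: 13.644 Mbps × 6600 s = 90050.4 Mb.
With 10% container overhead: ×1.10.
99,055 Mb ÷ 8 = 12,382 MB → 12.38 GB.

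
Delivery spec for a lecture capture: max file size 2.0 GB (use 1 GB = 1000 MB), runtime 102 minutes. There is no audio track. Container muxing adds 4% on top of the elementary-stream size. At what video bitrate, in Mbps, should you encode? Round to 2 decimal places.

Budget: 2.0 GB = 16000.0 Mb.
Stream payload after overhead: 16000.0 / 1.04 = 15384.6 Mb.
102 min = 6120 s
Total bitrate budget: 15384.6 Mb / 6120 s = 2.514 Mbps.

2.51 Mbps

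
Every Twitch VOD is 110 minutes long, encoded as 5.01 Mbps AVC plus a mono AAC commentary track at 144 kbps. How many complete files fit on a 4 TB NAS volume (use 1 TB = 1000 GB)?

940

110 min = 6600 s
Audio: 144 kbps = 0.144 Mbps.
Total bitrate: 5.154 Mbps.
Per item: 5.154 Mbps × 6600 s = 34,016 Mb = 4,252 MB.
Capacity: 4 TB = 32,000,000 Mb; 940.72 items → 940 complete.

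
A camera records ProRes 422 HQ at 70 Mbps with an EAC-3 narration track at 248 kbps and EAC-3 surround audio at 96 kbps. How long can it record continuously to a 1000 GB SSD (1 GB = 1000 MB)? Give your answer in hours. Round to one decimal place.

Audio total: 248 + 96 = 344 kbps = 0.344 Mbps.
Total bitrate: 70 + 0.344 = 70.344 Mbps.
Capacity: 1000 GB = 8,000,000 Mb.
Recording time: 8,000,000 / 70.344 = 113,727 s ≈ 31.6 hours.

31.6 hours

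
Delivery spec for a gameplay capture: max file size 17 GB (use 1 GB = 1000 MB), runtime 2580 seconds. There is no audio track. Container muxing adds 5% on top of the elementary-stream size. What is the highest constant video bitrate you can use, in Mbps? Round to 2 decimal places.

Budget: 17 GB = 136000.0 Mb.
Stream payload after overhead: 136000.0 / 1.05 = 129523.8 Mb.
Total bitrate budget: 129523.8 Mb / 2580 s = 50.203 Mbps.

50.20 Mbps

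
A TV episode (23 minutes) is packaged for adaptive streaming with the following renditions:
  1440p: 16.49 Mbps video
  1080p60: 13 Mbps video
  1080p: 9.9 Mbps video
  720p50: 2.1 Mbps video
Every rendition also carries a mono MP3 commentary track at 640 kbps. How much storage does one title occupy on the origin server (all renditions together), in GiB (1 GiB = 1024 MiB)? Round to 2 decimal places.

7.08 GiB

23 min = 1380 s
Audio: 640 kbps = 0.640 Mbps.
Sum of rendition bitrates: (16.49+0.640) + (13+0.640) + (9.9+0.640) + (2.1+0.640) = 44.050 Mbps.
× 1380 s = 60,789 Mb = 7,599 MB = 7.077 GiB.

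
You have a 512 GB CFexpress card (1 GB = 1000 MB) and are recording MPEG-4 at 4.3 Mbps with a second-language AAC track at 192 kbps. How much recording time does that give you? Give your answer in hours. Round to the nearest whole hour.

253 hours

Audio: 192 kbps = 0.192 Mbps.
Total bitrate: 4.3 + 0.192 = 4.492 Mbps.
Capacity: 512 GB = 4,096,000 Mb.
Recording time: 4,096,000 / 4.492 = 911,843 s ≈ 253 hours.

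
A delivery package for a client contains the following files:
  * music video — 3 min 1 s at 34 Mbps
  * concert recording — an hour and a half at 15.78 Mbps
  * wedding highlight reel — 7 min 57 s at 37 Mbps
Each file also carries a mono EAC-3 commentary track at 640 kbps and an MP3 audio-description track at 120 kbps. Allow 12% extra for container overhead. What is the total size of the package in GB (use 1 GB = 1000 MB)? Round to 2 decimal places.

15.91 GB

Audio total: 640 + 120 = 760 kbps = 0.760 Mbps.
music video: 34.760 Mbps × 181 s × 1.12 = 7046.5 Mb
concert recording: 16.540 Mbps × 5400 s × 1.12 = 100033.9 Mb
wedding highlight reel: 37.760 Mbps × 477 s × 1.12 = 20172.9 Mb
Total: 127253.4 Mb = 15906.7 MB.
= 15.91 GB.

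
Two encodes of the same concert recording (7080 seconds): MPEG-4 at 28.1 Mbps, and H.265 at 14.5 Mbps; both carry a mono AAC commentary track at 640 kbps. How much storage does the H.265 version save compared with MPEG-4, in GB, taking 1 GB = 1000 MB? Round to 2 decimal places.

Audio: 640 kbps = 0.640 Mbps.
MPEG-4: 28.740 Mbps × 7080 s = 203479.2 Mb = 25.435 GB.
H.265: 15.140 Mbps × 7080 s = 107191.2 Mb = 13.399 GB.
Saving: 25.435 − 13.399 = 12.036 GB.

12.04 GB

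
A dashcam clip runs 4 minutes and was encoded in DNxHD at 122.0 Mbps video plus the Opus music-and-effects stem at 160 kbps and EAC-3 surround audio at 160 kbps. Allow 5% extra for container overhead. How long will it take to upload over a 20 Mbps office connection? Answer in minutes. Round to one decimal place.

25.7 minutes

4 min = 240 s
Audio total: 160 + 160 = 320 kbps = 0.320 Mbps.
Total bitrate: 122.320 Mbps.
File: 122.320 Mbps × 240 s = 29356.8 Mb.
With 5% container overhead: ×1.05. → 30824.6 Mb.
At 20 Mbps: 30824.6 / 20 = 1541.2 s ≈ 25.7 minutes.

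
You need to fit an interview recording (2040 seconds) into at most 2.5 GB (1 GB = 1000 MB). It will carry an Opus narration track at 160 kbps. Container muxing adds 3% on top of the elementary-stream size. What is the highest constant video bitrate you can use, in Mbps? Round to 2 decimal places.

Budget: 2.5 GB = 20000.0 Mb.
Stream payload after overhead: 20000.0 / 1.03 = 19417.5 Mb.
Total bitrate budget: 19417.5 Mb / 2040 s = 9.518 Mbps.
Audio: 160 kbps = 0.160 Mbps.
Video: 9.518 − 0.160 = 9.358 Mbps.

9.36 Mbps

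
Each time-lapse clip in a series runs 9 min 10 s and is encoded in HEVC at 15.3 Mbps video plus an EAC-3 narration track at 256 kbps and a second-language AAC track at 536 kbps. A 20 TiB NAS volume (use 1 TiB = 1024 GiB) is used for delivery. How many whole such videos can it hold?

19876

9 min 10 s = 550 s
Audio total: 256 + 536 = 792 kbps = 0.792 Mbps.
Total bitrate: 16.092 Mbps.
Per item: 16.092 Mbps × 550 s = 8,851 Mb = 1,106 MB.
Capacity: 20 TiB = 175,921,860 Mb; 19876.83 items → 19876 complete.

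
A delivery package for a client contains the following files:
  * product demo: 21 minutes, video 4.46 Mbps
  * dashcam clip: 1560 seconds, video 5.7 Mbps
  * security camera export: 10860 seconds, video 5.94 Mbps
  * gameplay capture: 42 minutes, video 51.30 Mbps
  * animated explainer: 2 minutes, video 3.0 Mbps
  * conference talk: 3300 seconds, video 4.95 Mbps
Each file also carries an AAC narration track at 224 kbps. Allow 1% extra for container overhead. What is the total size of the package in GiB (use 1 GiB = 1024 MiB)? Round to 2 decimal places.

26.97 GiB

Audio: 224 kbps = 0.224 Mbps.
product demo: 4.684 Mbps × 1260 s × 1.01 = 5960.9 Mb
dashcam clip: 5.924 Mbps × 1560 s × 1.01 = 9333.9 Mb
security camera export: 6.164 Mbps × 10860 s × 1.01 = 67610.5 Mb
gameplay capture: 51.524 Mbps × 2520 s × 1.01 = 131138.9 Mb
animated explainer: 3.224 Mbps × 120 s × 1.01 = 390.7 Mb
conference talk: 5.174 Mbps × 3300 s × 1.01 = 17244.9 Mb
Total: 231679.7 Mb = 28960.0 MB.
= 26.97 GiB.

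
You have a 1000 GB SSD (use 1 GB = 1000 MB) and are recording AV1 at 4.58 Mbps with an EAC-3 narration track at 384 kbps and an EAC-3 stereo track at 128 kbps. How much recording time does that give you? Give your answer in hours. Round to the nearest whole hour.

436 hours

Audio total: 384 + 128 = 512 kbps = 0.512 Mbps.
Total bitrate: 4.58 + 0.512 = 5.092 Mbps.
Capacity: 1000 GB = 8,000,000 Mb.
Recording time: 8,000,000 / 5.092 = 1,571,092 s ≈ 436 hours.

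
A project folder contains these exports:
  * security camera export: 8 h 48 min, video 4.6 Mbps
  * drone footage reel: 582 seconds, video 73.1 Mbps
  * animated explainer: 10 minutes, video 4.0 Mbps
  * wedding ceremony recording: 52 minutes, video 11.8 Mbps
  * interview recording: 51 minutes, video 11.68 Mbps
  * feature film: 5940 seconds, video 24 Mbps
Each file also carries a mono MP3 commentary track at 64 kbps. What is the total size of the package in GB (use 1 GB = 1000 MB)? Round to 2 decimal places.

Audio: 64 kbps = 0.064 Mbps.
security camera export: 4.664 Mbps × 31680 s = 147755.5 Mb
drone footage reel: 73.164 Mbps × 582 s = 42581.4 Mb
animated explainer: 4.064 Mbps × 600 s = 2438.4 Mb
wedding ceremony recording: 11.864 Mbps × 3120 s = 37015.7 Mb
interview recording: 11.744 Mbps × 3060 s = 35936.6 Mb
feature film: 24.064 Mbps × 5940 s = 142940.2 Mb
Total: 408667.8 Mb = 51083.5 MB.
= 51.08 GB.

51.08 GB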